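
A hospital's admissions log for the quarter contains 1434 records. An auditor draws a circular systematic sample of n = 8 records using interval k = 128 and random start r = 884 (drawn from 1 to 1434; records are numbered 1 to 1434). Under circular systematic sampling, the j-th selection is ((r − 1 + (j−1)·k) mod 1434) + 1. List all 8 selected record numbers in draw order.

Selection 1: 884
Selection 2: 884 + 128 = 1012
Selection 3: 1012 + 128 = 1140
Selection 4: 1140 + 128 = 1268
Selection 5: 1268 + 128 = 1396
Selection 6: 1396 + 128 = 1524 → 1524 − 1434 = 90
Selection 7: 90 + 128 = 218
Selection 8: 218 + 128 = 346

884, 1012, 1140, 1268, 1396, 90, 218, 346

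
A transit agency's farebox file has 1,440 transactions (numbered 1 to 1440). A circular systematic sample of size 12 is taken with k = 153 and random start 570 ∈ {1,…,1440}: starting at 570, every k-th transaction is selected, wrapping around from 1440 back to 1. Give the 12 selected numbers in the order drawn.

570, 723, 876, 1029, 1182, 1335, 48, 201, 354, 507, 660, 813

Selection 1: 570
Selection 2: 570 + 153 = 723
Selection 3: 723 + 153 = 876
Selection 4: 876 + 153 = 1029
Selection 5: 1029 + 153 = 1182
Selection 6: 1182 + 153 = 1335
Selection 7: 1335 + 153 = 1488 → 1488 − 1440 = 48
Selection 8: 48 + 153 = 201
Selection 9: 201 + 153 = 354
Selection 10: 354 + 153 = 507
Selection 11: 507 + 153 = 660
Selection 12: 660 + 153 = 813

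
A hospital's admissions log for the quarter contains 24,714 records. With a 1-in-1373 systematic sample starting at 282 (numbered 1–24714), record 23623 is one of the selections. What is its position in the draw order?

18

k = 1373
position = (23623 − 282)/1373 + 1 = 23341/1373 + 1 = 17 + 1 = 18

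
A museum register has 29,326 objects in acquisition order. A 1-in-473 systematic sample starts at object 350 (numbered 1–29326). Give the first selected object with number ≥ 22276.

22581

k = 473
Steps past start: ⌈(22276 − 350)/473⌉ = ⌈21926/473⌉ = 47
Selected object: 350 + 47×473 = 22581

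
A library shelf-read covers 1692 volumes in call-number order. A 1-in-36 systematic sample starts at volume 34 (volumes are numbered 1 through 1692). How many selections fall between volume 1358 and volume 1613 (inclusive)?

k = 36
First selection ≥ 1358: 34 + ⌈(1358−34)/36⌉·36 = 34 + 37×36 = 1366
Last selection ≤ 1613: 34 + ⌊(1613−34)/36⌋·36 = 34 + 43×36 = 1582
Count = 43 − 37 + 1 = 7

7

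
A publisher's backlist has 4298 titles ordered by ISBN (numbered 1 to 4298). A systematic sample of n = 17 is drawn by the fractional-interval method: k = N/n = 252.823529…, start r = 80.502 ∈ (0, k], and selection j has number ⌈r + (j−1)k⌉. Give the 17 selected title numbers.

j=1: r + 0k = 80.502 → ⌈·⌉ = 81
j=2: r + 1k = 333.325529… → ⌈·⌉ = 334
j=3: r + 2k = 586.149058… → ⌈·⌉ = 587
j=4: r + 3k = 838.972588… → ⌈·⌉ = 839
j=5: r + 4k = 1091.796117… → ⌈·⌉ = 1092
j=6: r + 5k = 1344.619647… → ⌈·⌉ = 1345
j=7: r + 6k = 1597.443176… → ⌈·⌉ = 1598
j=8: r + 7k = 1850.266705… → ⌈·⌉ = 1851
j=9: r + 8k = 2103.090235… → ⌈·⌉ = 2104
j=10: r + 9k = 2355.913764… → ⌈·⌉ = 2356
j=11: r + 10k = 2608.737294… → ⌈·⌉ = 2609
j=12: r + 11k = 2861.560823… → ⌈·⌉ = 2862
j=13: r + 12k = 3114.384352… → ⌈·⌉ = 3115
j=14: r + 13k = 3367.207882… → ⌈·⌉ = 3368
j=15: r + 14k = 3620.031411… → ⌈·⌉ = 3621
j=16: r + 15k = 3872.854941… → ⌈·⌉ = 3873
j=17: r + 16k = 4125.678470… → ⌈·⌉ = 4126

81, 334, 587, 839, 1092, 1345, 1598, 1851, 2104, 2356, 2609, 2862, 3115, 3368, 3621, 3873, 4126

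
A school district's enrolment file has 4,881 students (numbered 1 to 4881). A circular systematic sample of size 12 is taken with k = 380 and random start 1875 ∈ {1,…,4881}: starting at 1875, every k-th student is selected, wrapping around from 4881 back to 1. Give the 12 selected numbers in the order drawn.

Selection 1: 1875
Selection 2: 1875 + 380 = 2255
Selection 3: 2255 + 380 = 2635
Selection 4: 2635 + 380 = 3015
Selection 5: 3015 + 380 = 3395
Selection 6: 3395 + 380 = 3775
Selection 7: 3775 + 380 = 4155
Selection 8: 4155 + 380 = 4535
Selection 9: 4535 + 380 = 4915 → 4915 − 4881 = 34
Selection 10: 34 + 380 = 414
Selection 11: 414 + 380 = 794
Selection 12: 794 + 380 = 1174

1875, 2255, 2635, 3015, 3395, 3775, 4155, 4535, 34, 414, 794, 1174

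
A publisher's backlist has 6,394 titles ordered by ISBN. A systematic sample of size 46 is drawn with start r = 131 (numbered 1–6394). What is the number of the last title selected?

k = 6394/46 = 139
46th selection = r + (46−1)·k = 131 + 45×139 = 131 + 6255 = 6386

6386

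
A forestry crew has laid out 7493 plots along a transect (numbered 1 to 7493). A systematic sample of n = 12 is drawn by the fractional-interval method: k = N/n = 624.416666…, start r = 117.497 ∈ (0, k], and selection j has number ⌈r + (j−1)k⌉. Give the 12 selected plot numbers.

j=1: r + 0k = 117.497 → ⌈·⌉ = 118
j=2: r + 1k = 741.913666… → ⌈·⌉ = 742
j=3: r + 2k = 1366.330333… → ⌈·⌉ = 1367
j=4: r + 3k = 1990.747 → ⌈·⌉ = 1991
j=5: r + 4k = 2615.163666… → ⌈·⌉ = 2616
j=6: r + 5k = 3239.580333… → ⌈·⌉ = 3240
j=7: r + 6k = 3863.997 → ⌈·⌉ = 3864
j=8: r + 7k = 4488.413666… → ⌈·⌉ = 4489
j=9: r + 8k = 5112.830333… → ⌈·⌉ = 5113
j=10: r + 9k = 5737.247 → ⌈·⌉ = 5738
j=11: r + 10k = 6361.663666… → ⌈·⌉ = 6362
j=12: r + 11k = 6986.080333… → ⌈·⌉ = 6987

118, 742, 1367, 1991, 2616, 3240, 3864, 4489, 5113, 5738, 6362, 6987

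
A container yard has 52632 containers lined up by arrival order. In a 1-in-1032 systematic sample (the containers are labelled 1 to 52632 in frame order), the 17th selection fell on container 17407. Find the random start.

895

k = 1032
r = 17407 − (17−1)×1032 = 17407 − 16512 = 895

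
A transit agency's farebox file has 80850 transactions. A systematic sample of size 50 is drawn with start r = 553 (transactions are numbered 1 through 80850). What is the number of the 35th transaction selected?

k = 80850/50 = 1617
35th selection = r + (35−1)·k = 553 + 34×1617 = 553 + 54978 = 55531

55531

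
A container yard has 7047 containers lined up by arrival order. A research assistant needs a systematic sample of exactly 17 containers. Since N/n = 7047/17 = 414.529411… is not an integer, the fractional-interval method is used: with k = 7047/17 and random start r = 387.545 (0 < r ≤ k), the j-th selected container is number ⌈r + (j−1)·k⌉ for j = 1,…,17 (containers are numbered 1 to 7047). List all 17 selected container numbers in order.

j=1: r + 0k = 387.545 → ⌈·⌉ = 388
j=2: r + 1k = 802.074411… → ⌈·⌉ = 803
j=3: r + 2k = 1216.603823… → ⌈·⌉ = 1217
j=4: r + 3k = 1631.133235… → ⌈·⌉ = 1632
j=5: r + 4k = 2045.662647… → ⌈·⌉ = 2046
j=6: r + 5k = 2460.192058… → ⌈·⌉ = 2461
j=7: r + 6k = 2874.721470… → ⌈·⌉ = 2875
j=8: r + 7k = 3289.250882… → ⌈·⌉ = 3290
j=9: r + 8k = 3703.780294… → ⌈·⌉ = 3704
j=10: r + 9k = 4118.309705… → ⌈·⌉ = 4119
j=11: r + 10k = 4532.839117… → ⌈·⌉ = 4533
j=12: r + 11k = 4947.368529… → ⌈·⌉ = 4948
j=13: r + 12k = 5361.897941… → ⌈·⌉ = 5362
j=14: r + 13k = 5776.427352… → ⌈·⌉ = 5777
j=15: r + 14k = 6190.956764… → ⌈·⌉ = 6191
j=16: r + 15k = 6605.486176… → ⌈·⌉ = 6606
j=17: r + 16k = 7020.015588… → ⌈·⌉ = 7021

388, 803, 1217, 1632, 2046, 2461, 2875, 3290, 3704, 4119, 4533, 4948, 5362, 5777, 6191, 6606, 7021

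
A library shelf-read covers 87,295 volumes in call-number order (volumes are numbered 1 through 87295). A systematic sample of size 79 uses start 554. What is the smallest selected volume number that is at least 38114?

k = 87295/79 = 1105
Steps past start: ⌈(38114 − 554)/1105⌉ = ⌈37560/1105⌉ = 34
Selected volume: 554 + 34×1105 = 38124

38124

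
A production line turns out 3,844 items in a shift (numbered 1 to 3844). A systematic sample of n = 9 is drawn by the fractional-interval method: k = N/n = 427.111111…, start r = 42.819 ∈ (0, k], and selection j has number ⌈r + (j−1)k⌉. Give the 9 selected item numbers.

43, 470, 898, 1325, 1752, 2179, 2606, 3033, 3460

j=1: r + 0k = 42.819 → ⌈·⌉ = 43
j=2: r + 1k = 469.930111… → ⌈·⌉ = 470
j=3: r + 2k = 897.041222… → ⌈·⌉ = 898
j=4: r + 3k = 1324.152333… → ⌈·⌉ = 1325
j=5: r + 4k = 1751.263444… → ⌈·⌉ = 1752
j=6: r + 5k = 2178.374555… → ⌈·⌉ = 2179
j=7: r + 6k = 2605.485666… → ⌈·⌉ = 2606
j=8: r + 7k = 3032.596777… → ⌈·⌉ = 3033
j=9: r + 8k = 3459.707888… → ⌈·⌉ = 3460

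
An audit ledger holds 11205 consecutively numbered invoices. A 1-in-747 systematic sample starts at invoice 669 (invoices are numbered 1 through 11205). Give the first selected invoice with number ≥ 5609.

k = 747
Steps past start: ⌈(5609 − 669)/747⌉ = ⌈4940/747⌉ = 7
Selected invoice: 669 + 7×747 = 5898

5898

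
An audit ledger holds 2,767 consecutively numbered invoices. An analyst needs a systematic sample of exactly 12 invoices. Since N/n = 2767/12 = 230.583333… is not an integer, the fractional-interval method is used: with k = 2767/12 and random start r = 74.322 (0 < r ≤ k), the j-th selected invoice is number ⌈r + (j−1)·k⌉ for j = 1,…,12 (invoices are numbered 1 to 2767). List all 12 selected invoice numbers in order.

j=1: r + 0k = 74.322 → ⌈·⌉ = 75
j=2: r + 1k = 304.905333… → ⌈·⌉ = 305
j=3: r + 2k = 535.488666… → ⌈·⌉ = 536
j=4: r + 3k = 766.072 → ⌈·⌉ = 767
j=5: r + 4k = 996.655333… → ⌈·⌉ = 997
j=6: r + 5k = 1227.238666… → ⌈·⌉ = 1228
j=7: r + 6k = 1457.822 → ⌈·⌉ = 1458
j=8: r + 7k = 1688.405333… → ⌈·⌉ = 1689
j=9: r + 8k = 1918.988666… → ⌈·⌉ = 1919
j=10: r + 9k = 2149.572 → ⌈·⌉ = 2150
j=11: r + 10k = 2380.155333… → ⌈·⌉ = 2381
j=12: r + 11k = 2610.738666… → ⌈·⌉ = 2611

75, 305, 536, 767, 997, 1228, 1458, 1689, 1919, 2150, 2381, 2611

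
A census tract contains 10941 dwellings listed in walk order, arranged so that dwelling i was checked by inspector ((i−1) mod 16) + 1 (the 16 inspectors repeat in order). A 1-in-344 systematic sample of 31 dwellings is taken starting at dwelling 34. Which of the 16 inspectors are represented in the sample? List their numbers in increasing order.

2, 10

Consecutive selections differ by k = 344, so their inspector numbers differ by 344 mod 16 = 8.
gcd(344, 16) = 8, so the sample visits 16/8 = 2 distinct residues mod 16.
Start 34 is inspector 2; the inspectors hit are 2, 10.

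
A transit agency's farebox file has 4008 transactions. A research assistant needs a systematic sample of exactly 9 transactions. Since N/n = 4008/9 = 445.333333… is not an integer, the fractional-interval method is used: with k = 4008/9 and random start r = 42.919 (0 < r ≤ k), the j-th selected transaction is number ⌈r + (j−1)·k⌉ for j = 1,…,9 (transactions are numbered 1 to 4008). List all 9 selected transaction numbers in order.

43, 489, 934, 1379, 1825, 2270, 2715, 3161, 3606

j=1: r + 0k = 42.919 → ⌈·⌉ = 43
j=2: r + 1k = 488.252333… → ⌈·⌉ = 489
j=3: r + 2k = 933.585666… → ⌈·⌉ = 934
j=4: r + 3k = 1378.919 → ⌈·⌉ = 1379
j=5: r + 4k = 1824.252333… → ⌈·⌉ = 1825
j=6: r + 5k = 2269.585666… → ⌈·⌉ = 2270
j=7: r + 6k = 2714.919 → ⌈·⌉ = 2715
j=8: r + 7k = 3160.252333… → ⌈·⌉ = 3161
j=9: r + 8k = 3605.585666… → ⌈·⌉ = 3606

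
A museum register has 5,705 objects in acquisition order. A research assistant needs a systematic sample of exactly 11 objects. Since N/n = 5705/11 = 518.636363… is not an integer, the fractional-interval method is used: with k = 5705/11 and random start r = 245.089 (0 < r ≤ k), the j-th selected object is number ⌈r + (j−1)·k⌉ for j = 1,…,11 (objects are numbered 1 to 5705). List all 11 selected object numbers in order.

246, 764, 1283, 1801, 2320, 2839, 3357, 3876, 4395, 4913, 5432

j=1: r + 0k = 245.089 → ⌈·⌉ = 246
j=2: r + 1k = 763.725363… → ⌈·⌉ = 764
j=3: r + 2k = 1282.361727… → ⌈·⌉ = 1283
j=4: r + 3k = 1800.998090… → ⌈·⌉ = 1801
j=5: r + 4k = 2319.634454… → ⌈·⌉ = 2320
j=6: r + 5k = 2838.270818… → ⌈·⌉ = 2839
j=7: r + 6k = 3356.907181… → ⌈·⌉ = 3357
j=8: r + 7k = 3875.543545… → ⌈·⌉ = 3876
j=9: r + 8k = 4394.179909… → ⌈·⌉ = 4395
j=10: r + 9k = 4912.816272… → ⌈·⌉ = 4913
j=11: r + 10k = 5431.452636… → ⌈·⌉ = 5432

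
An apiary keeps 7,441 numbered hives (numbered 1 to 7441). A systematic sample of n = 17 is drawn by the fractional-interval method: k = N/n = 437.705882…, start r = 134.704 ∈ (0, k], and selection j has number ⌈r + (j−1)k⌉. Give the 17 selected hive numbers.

j=1: r + 0k = 134.704 → ⌈·⌉ = 135
j=2: r + 1k = 572.409882… → ⌈·⌉ = 573
j=3: r + 2k = 1010.115764… → ⌈·⌉ = 1011
j=4: r + 3k = 1447.821647… → ⌈·⌉ = 1448
j=5: r + 4k = 1885.527529… → ⌈·⌉ = 1886
j=6: r + 5k = 2323.233411… → ⌈·⌉ = 2324
j=7: r + 6k = 2760.939294… → ⌈·⌉ = 2761
j=8: r + 7k = 3198.645176… → ⌈·⌉ = 3199
j=9: r + 8k = 3636.351058… → ⌈·⌉ = 3637
j=10: r + 9k = 4074.056941… → ⌈·⌉ = 4075
j=11: r + 10k = 4511.762823… → ⌈·⌉ = 4512
j=12: r + 11k = 4949.468705… → ⌈·⌉ = 4950
j=13: r + 12k = 5387.174588… → ⌈·⌉ = 5388
j=14: r + 13k = 5824.880470… → ⌈·⌉ = 5825
j=15: r + 14k = 6262.586352… → ⌈·⌉ = 6263
j=16: r + 15k = 6700.292235… → ⌈·⌉ = 6701
j=17: r + 16k = 7137.998117… → ⌈·⌉ = 7138

135, 573, 1011, 1448, 1886, 2324, 2761, 3199, 3637, 4075, 4512, 4950, 5388, 5825, 6263, 6701, 7138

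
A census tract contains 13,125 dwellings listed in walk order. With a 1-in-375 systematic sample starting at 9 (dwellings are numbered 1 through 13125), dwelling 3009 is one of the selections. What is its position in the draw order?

9

k = 375
position = (3009 − 9)/375 + 1 = 3000/375 + 1 = 8 + 1 = 9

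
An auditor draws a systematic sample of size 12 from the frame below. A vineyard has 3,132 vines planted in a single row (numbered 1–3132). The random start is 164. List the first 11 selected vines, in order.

164, 425, 686, 947, 1208, 1469, 1730, 1991, 2252, 2513, 2774

k = N/n = 3132/12 = 261
vine 1: 164
vine 2: 164 + 261 = 425
vine 3: 425 + 261 = 686
vine 4: 686 + 261 = 947
vine 5: 947 + 261 = 1208
vine 6: 1208 + 261 = 1469
vine 7: 1469 + 261 = 1730
vine 8: 1730 + 261 = 1991
vine 9: 1991 + 261 = 2252
vine 10: 2252 + 261 = 2513
vine 11: 2513 + 261 = 2774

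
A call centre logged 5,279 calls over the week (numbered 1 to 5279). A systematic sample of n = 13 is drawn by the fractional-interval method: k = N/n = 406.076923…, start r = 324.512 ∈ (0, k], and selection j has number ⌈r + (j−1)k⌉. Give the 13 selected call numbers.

325, 731, 1137, 1543, 1949, 2355, 2761, 3168, 3574, 3980, 4386, 4792, 5198

j=1: r + 0k = 324.512 → ⌈·⌉ = 325
j=2: r + 1k = 730.588923… → ⌈·⌉ = 731
j=3: r + 2k = 1136.665846… → ⌈·⌉ = 1137
j=4: r + 3k = 1542.742769… → ⌈·⌉ = 1543
j=5: r + 4k = 1948.819692… → ⌈·⌉ = 1949
j=6: r + 5k = 2354.896615… → ⌈·⌉ = 2355
j=7: r + 6k = 2760.973538… → ⌈·⌉ = 2761
j=8: r + 7k = 3167.050461… → ⌈·⌉ = 3168
j=9: r + 8k = 3573.127384… → ⌈·⌉ = 3574
j=10: r + 9k = 3979.204307… → ⌈·⌉ = 3980
j=11: r + 10k = 4385.281230… → ⌈·⌉ = 4386
j=12: r + 11k = 4791.358153… → ⌈·⌉ = 4792
j=13: r + 12k = 5197.435076… → ⌈·⌉ = 5198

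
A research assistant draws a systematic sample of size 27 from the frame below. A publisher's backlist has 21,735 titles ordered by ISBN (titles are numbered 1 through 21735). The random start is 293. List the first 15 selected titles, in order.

k = N/n = 21735/27 = 805
title 1: 293
title 2: 293 + 805 = 1098
title 3: 1098 + 805 = 1903
title 4: 1903 + 805 = 2708
title 5: 2708 + 805 = 3513
title 6: 3513 + 805 = 4318
title 7: 4318 + 805 = 5123
title 8: 5123 + 805 = 5928
title 9: 5928 + 805 = 6733
title 10: 6733 + 805 = 7538
title 11: 7538 + 805 = 8343
title 12: 8343 + 805 = 9148
title 13: 9148 + 805 = 9953
title 14: 9953 + 805 = 10758
title 15: 10758 + 805 = 11563

293, 1098, 1903, 2708, 3513, 4318, 5123, 5928, 6733, 7538, 8343, 9148, 9953, 10758, 11563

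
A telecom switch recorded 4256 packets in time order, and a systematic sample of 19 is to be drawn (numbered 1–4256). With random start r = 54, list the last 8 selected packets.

2518, 2742, 2966, 3190, 3414, 3638, 3862, 4086

k = N/n = 4256/19 = 224
12th selection = 54 + 11×224 = 2518
13th: 2518 + 224 = 2742
14th: 2742 + 224 = 2966
15th: 2966 + 224 = 3190
16th: 3190 + 224 = 3414
17th: 3414 + 224 = 3638
18th: 3638 + 224 = 3862
19th: 3862 + 224 = 4086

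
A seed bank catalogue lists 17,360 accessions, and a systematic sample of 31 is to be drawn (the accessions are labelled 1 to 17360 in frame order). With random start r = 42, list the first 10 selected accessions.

k = N/n = 17360/31 = 560
accession 1: 42
accession 2: 42 + 560 = 602
accession 3: 602 + 560 = 1162
accession 4: 1162 + 560 = 1722
accession 5: 1722 + 560 = 2282
accession 6: 2282 + 560 = 2842
accession 7: 2842 + 560 = 3402
accession 8: 3402 + 560 = 3962
accession 9: 3962 + 560 = 4522
accession 10: 4522 + 560 = 5082

42, 602, 1162, 1722, 2282, 2842, 3402, 3962, 4522, 5082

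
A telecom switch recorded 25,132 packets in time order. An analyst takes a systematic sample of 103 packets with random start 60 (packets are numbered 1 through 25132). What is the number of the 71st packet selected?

17140

k = 25132/103 = 244
71st selection = r + (71−1)·k = 60 + 70×244 = 60 + 17080 = 17140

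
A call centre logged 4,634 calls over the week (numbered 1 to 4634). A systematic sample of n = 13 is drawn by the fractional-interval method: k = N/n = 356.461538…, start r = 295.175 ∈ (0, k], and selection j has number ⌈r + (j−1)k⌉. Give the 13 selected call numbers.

j=1: r + 0k = 295.175 → ⌈·⌉ = 296
j=2: r + 1k = 651.636538… → ⌈·⌉ = 652
j=3: r + 2k = 1008.098076… → ⌈·⌉ = 1009
j=4: r + 3k = 1364.559615… → ⌈·⌉ = 1365
j=5: r + 4k = 1721.021153… → ⌈·⌉ = 1722
j=6: r + 5k = 2077.482692… → ⌈·⌉ = 2078
j=7: r + 6k = 2433.944230… → ⌈·⌉ = 2434
j=8: r + 7k = 2790.405769… → ⌈·⌉ = 2791
j=9: r + 8k = 3146.867307… → ⌈·⌉ = 3147
j=10: r + 9k = 3503.328846… → ⌈·⌉ = 3504
j=11: r + 10k = 3859.790384… → ⌈·⌉ = 3860
j=12: r + 11k = 4216.251923… → ⌈·⌉ = 4217
j=13: r + 12k = 4572.713461… → ⌈·⌉ = 4573

296, 652, 1009, 1365, 1722, 2078, 2434, 2791, 3147, 3504, 3860, 4217, 4573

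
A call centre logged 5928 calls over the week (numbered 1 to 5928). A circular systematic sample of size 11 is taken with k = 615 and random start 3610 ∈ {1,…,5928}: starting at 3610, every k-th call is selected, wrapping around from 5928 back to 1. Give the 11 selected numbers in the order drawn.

Selection 1: 3610
Selection 2: 3610 + 615 = 4225
Selection 3: 4225 + 615 = 4840
Selection 4: 4840 + 615 = 5455
Selection 5: 5455 + 615 = 6070 → 6070 − 5928 = 142
Selection 6: 142 + 615 = 757
Selection 7: 757 + 615 = 1372
Selection 8: 1372 + 615 = 1987
Selection 9: 1987 + 615 = 2602
Selection 10: 2602 + 615 = 3217
Selection 11: 3217 + 615 = 3832

3610, 4225, 4840, 5455, 142, 757, 1372, 1987, 2602, 3217, 3832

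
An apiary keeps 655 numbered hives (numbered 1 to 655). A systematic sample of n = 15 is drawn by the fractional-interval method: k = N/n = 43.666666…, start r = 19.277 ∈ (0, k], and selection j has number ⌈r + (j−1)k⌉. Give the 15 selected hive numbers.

20, 63, 107, 151, 194, 238, 282, 325, 369, 413, 456, 500, 544, 587, 631

j=1: r + 0k = 19.277 → ⌈·⌉ = 20
j=2: r + 1k = 62.943666… → ⌈·⌉ = 63
j=3: r + 2k = 106.610333… → ⌈·⌉ = 107
j=4: r + 3k = 150.277 → ⌈·⌉ = 151
j=5: r + 4k = 193.943666… → ⌈·⌉ = 194
j=6: r + 5k = 237.610333… → ⌈·⌉ = 238
j=7: r + 6k = 281.277 → ⌈·⌉ = 282
j=8: r + 7k = 324.943666… → ⌈·⌉ = 325
j=9: r + 8k = 368.610333… → ⌈·⌉ = 369
j=10: r + 9k = 412.277 → ⌈·⌉ = 413
j=11: r + 10k = 455.943666… → ⌈·⌉ = 456
j=12: r + 11k = 499.610333… → ⌈·⌉ = 500
j=13: r + 12k = 543.277 → ⌈·⌉ = 544
j=14: r + 13k = 586.943666… → ⌈·⌉ = 587
j=15: r + 14k = 630.610333… → ⌈·⌉ = 631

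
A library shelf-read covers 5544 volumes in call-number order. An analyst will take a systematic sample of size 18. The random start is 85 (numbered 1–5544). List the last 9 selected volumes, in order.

k = N/n = 5544/18 = 308
10th selection = 85 + 9×308 = 2857
11th: 2857 + 308 = 3165
12th: 3165 + 308 = 3473
13th: 3473 + 308 = 3781
14th: 3781 + 308 = 4089
15th: 4089 + 308 = 4397
16th: 4397 + 308 = 4705
17th: 4705 + 308 = 5013
18th: 5013 + 308 = 5321

2857, 3165, 3473, 3781, 4089, 4397, 4705, 5013, 5321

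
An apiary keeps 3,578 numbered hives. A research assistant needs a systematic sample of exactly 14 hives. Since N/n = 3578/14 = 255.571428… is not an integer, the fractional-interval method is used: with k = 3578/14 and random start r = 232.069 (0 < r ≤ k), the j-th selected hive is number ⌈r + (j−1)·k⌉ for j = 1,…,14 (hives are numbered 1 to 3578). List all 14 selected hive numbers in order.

j=1: r + 0k = 232.069 → ⌈·⌉ = 233
j=2: r + 1k = 487.640428… → ⌈·⌉ = 488
j=3: r + 2k = 743.211857… → ⌈·⌉ = 744
j=4: r + 3k = 998.783285… → ⌈·⌉ = 999
j=5: r + 4k = 1254.354714… → ⌈·⌉ = 1255
j=6: r + 5k = 1509.926142… → ⌈·⌉ = 1510
j=7: r + 6k = 1765.497571… → ⌈·⌉ = 1766
j=8: r + 7k = 2021.069 → ⌈·⌉ = 2022
j=9: r + 8k = 2276.640428… → ⌈·⌉ = 2277
j=10: r + 9k = 2532.211857… → ⌈·⌉ = 2533
j=11: r + 10k = 2787.783285… → ⌈·⌉ = 2788
j=12: r + 11k = 3043.354714… → ⌈·⌉ = 3044
j=13: r + 12k = 3298.926142… → ⌈·⌉ = 3299
j=14: r + 13k = 3554.497571… → ⌈·⌉ = 3555

233, 488, 744, 999, 1255, 1510, 1766, 2022, 2277, 2533, 2788, 3044, 3299, 3555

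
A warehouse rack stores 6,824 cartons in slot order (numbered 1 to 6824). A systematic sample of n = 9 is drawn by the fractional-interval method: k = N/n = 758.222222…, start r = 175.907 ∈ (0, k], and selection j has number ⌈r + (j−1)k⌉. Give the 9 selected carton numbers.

j=1: r + 0k = 175.907 → ⌈·⌉ = 176
j=2: r + 1k = 934.129222… → ⌈·⌉ = 935
j=3: r + 2k = 1692.351444… → ⌈·⌉ = 1693
j=4: r + 3k = 2450.573666… → ⌈·⌉ = 2451
j=5: r + 4k = 3208.795888… → ⌈·⌉ = 3209
j=6: r + 5k = 3967.018111… → ⌈·⌉ = 3968
j=7: r + 6k = 4725.240333… → ⌈·⌉ = 4726
j=8: r + 7k = 5483.462555… → ⌈·⌉ = 5484
j=9: r + 8k = 6241.684777… → ⌈·⌉ = 6242

176, 935, 1693, 2451, 3209, 3968, 4726, 5484, 6242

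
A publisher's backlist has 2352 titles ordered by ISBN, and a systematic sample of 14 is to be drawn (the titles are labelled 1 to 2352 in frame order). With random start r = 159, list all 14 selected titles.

k = N/n = 2352/14 = 168
title 1: 159
title 2: 159 + 168 = 327
title 3: 327 + 168 = 495
title 4: 495 + 168 = 663
title 5: 663 + 168 = 831
title 6: 831 + 168 = 999
title 7: 999 + 168 = 1167
title 8: 1167 + 168 = 1335
title 9: 1335 + 168 = 1503
title 10: 1503 + 168 = 1671
title 11: 1671 + 168 = 1839
title 12: 1839 + 168 = 2007
title 13: 2007 + 168 = 2175
title 14: 2175 + 168 = 2343

159, 327, 495, 663, 831, 999, 1167, 1335, 1503, 1671, 1839, 2007, 2175, 2343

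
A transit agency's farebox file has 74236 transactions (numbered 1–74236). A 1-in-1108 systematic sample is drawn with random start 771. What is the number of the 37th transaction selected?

40659

k = 1108
37th selection = r + (37−1)·k = 771 + 36×1108 = 771 + 39888 = 40659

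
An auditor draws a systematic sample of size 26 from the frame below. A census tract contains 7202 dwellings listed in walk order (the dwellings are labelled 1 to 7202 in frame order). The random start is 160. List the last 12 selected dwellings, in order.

4038, 4315, 4592, 4869, 5146, 5423, 5700, 5977, 6254, 6531, 6808, 7085

k = N/n = 7202/26 = 277
15th selection = 160 + 14×277 = 4038
16th: 4038 + 277 = 4315
17th: 4315 + 277 = 4592
18th: 4592 + 277 = 4869
19th: 4869 + 277 = 5146
20th: 5146 + 277 = 5423
21st: 5423 + 277 = 5700
22nd: 5700 + 277 = 5977
23rd: 5977 + 277 = 6254
24th: 6254 + 277 = 6531
25th: 6531 + 277 = 6808
26th: 6808 + 277 = 7085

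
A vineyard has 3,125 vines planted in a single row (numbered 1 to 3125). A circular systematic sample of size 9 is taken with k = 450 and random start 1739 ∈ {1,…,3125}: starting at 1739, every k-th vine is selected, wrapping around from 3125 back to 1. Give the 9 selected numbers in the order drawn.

Selection 1: 1739
Selection 2: 1739 + 450 = 2189
Selection 3: 2189 + 450 = 2639
Selection 4: 2639 + 450 = 3089
Selection 5: 3089 + 450 = 3539 → 3539 − 3125 = 414
Selection 6: 414 + 450 = 864
Selection 7: 864 + 450 = 1314
Selection 8: 1314 + 450 = 1764
Selection 9: 1764 + 450 = 2214

1739, 2189, 2639, 3089, 414, 864, 1314, 1764, 2214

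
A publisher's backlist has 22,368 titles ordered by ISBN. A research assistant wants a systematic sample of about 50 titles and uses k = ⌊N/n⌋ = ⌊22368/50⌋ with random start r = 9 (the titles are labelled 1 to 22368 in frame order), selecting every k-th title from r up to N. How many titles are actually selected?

k = ⌊22368/50⌋ = 447
Achieved size = ⌊(22368 − 9)/447⌋ + 1 = ⌊22359/447⌋ + 1 = 50 + 1 = 51
(last selection: 9 + 50×447 = 22359 ≤ 22368; next would be 22806 > 22368)

51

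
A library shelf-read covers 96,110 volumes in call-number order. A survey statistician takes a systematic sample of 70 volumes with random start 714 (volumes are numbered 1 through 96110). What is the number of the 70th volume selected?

95451

k = 96110/70 = 1373
70th selection = r + (70−1)·k = 714 + 69×1373 = 714 + 94737 = 95451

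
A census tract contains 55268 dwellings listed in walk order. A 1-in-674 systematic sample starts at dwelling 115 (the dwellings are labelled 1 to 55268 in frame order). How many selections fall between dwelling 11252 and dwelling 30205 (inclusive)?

28

k = 674
First selection ≥ 11252: 115 + ⌈(11252−115)/674⌉·674 = 115 + 17×674 = 11573
Last selection ≤ 30205: 115 + ⌊(30205−115)/674⌋·674 = 115 + 44×674 = 29771
Count = 44 − 17 + 1 = 28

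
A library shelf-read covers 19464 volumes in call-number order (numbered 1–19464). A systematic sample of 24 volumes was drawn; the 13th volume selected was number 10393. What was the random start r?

661

k = 19464/24 = 811
r = 10393 − (13−1)×811 = 10393 − 9732 = 661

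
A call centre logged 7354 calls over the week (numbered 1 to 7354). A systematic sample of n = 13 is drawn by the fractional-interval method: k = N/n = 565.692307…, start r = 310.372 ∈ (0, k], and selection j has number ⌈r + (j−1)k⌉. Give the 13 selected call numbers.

j=1: r + 0k = 310.372 → ⌈·⌉ = 311
j=2: r + 1k = 876.064307… → ⌈·⌉ = 877
j=3: r + 2k = 1441.756615… → ⌈·⌉ = 1442
j=4: r + 3k = 2007.448923… → ⌈·⌉ = 2008
j=5: r + 4k = 2573.141230… → ⌈·⌉ = 2574
j=6: r + 5k = 3138.833538… → ⌈·⌉ = 3139
j=7: r + 6k = 3704.525846… → ⌈·⌉ = 3705
j=8: r + 7k = 4270.218153… → ⌈·⌉ = 4271
j=9: r + 8k = 4835.910461… → ⌈·⌉ = 4836
j=10: r + 9k = 5401.602769… → ⌈·⌉ = 5402
j=11: r + 10k = 5967.295076… → ⌈·⌉ = 5968
j=12: r + 11k = 6532.987384… → ⌈·⌉ = 6533
j=13: r + 12k = 7098.679692… → ⌈·⌉ = 7099

311, 877, 1442, 2008, 2574, 3139, 3705, 4271, 4836, 5402, 5968, 6533, 7099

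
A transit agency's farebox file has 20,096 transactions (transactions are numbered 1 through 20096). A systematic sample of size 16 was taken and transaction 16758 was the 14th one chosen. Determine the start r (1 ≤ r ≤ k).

k = 20096/16 = 1256
r = 16758 − (14−1)×1256 = 16758 − 16328 = 430

430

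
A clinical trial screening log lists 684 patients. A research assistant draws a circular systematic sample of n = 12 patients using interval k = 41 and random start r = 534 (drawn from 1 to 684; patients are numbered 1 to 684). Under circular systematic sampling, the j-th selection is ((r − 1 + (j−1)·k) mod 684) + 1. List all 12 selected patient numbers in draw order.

534, 575, 616, 657, 14, 55, 96, 137, 178, 219, 260, 301

Selection 1: 534
Selection 2: 534 + 41 = 575
Selection 3: 575 + 41 = 616
Selection 4: 616 + 41 = 657
Selection 5: 657 + 41 = 698 → 698 − 684 = 14
Selection 6: 14 + 41 = 55
Selection 7: 55 + 41 = 96
Selection 8: 96 + 41 = 137
Selection 9: 137 + 41 = 178
Selection 10: 178 + 41 = 219
Selection 11: 219 + 41 = 260
Selection 12: 260 + 41 = 301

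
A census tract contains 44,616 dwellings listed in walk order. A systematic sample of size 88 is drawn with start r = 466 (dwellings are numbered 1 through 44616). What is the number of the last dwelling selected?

44575

k = 44616/88 = 507
88th selection = r + (88−1)·k = 466 + 87×507 = 466 + 44109 = 44575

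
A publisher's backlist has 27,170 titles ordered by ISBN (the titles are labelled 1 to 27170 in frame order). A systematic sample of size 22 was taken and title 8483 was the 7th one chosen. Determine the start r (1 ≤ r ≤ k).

k = 27170/22 = 1235
r = 8483 − (7−1)×1235 = 8483 − 7410 = 1073

1073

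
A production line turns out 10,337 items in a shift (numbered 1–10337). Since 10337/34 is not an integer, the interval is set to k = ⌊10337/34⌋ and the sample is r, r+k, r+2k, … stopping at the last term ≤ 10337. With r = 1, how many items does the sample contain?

35

k = ⌊10337/34⌋ = 304
Achieved size = ⌊(10337 − 1)/304⌋ + 1 = ⌊10336/304⌋ + 1 = 34 + 1 = 35
(last selection: 1 + 34×304 = 10337 ≤ 10337; next would be 10641 > 10337)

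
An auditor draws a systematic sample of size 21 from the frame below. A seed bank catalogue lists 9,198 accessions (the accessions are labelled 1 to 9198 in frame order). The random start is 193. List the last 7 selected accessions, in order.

6325, 6763, 7201, 7639, 8077, 8515, 8953

k = N/n = 9198/21 = 438
15th selection = 193 + 14×438 = 6325
16th: 6325 + 438 = 6763
17th: 6763 + 438 = 7201
18th: 7201 + 438 = 7639
19th: 7639 + 438 = 8077
20th: 8077 + 438 = 8515
21st: 8515 + 438 = 8953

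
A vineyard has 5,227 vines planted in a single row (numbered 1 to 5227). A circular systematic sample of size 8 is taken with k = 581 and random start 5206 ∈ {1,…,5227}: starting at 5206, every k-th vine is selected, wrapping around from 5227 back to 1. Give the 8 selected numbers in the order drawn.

Selection 1: 5206
Selection 2: 5206 + 581 = 5787 → 5787 − 5227 = 560
Selection 3: 560 + 581 = 1141
Selection 4: 1141 + 581 = 1722
Selection 5: 1722 + 581 = 2303
Selection 6: 2303 + 581 = 2884
Selection 7: 2884 + 581 = 3465
Selection 8: 3465 + 581 = 4046

5206, 560, 1141, 1722, 2303, 2884, 3465, 4046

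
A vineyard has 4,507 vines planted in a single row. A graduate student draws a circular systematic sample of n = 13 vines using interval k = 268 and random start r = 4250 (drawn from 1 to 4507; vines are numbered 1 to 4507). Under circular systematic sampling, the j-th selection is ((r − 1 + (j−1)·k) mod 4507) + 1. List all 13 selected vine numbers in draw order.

Selection 1: 4250
Selection 2: 4250 + 268 = 4518 → 4518 − 4507 = 11
Selection 3: 11 + 268 = 279
Selection 4: 279 + 268 = 547
Selection 5: 547 + 268 = 815
Selection 6: 815 + 268 = 1083
Selection 7: 1083 + 268 = 1351
Selection 8: 1351 + 268 = 1619
Selection 9: 1619 + 268 = 1887
Selection 10: 1887 + 268 = 2155
Selection 11: 2155 + 268 = 2423
Selection 12: 2423 + 268 = 2691
Selection 13: 2691 + 268 = 2959

4250, 11, 279, 547, 815, 1083, 1351, 1619, 1887, 2155, 2423, 2691, 2959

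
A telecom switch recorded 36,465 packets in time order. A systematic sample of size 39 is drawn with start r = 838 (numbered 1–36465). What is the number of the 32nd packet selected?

k = 36465/39 = 935
32nd selection = r + (32−1)·k = 838 + 31×935 = 838 + 28985 = 29823

29823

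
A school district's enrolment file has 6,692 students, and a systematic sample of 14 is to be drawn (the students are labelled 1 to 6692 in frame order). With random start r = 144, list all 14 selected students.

144, 622, 1100, 1578, 2056, 2534, 3012, 3490, 3968, 4446, 4924, 5402, 5880, 6358

k = N/n = 6692/14 = 478
student 1: 144
student 2: 144 + 478 = 622
student 3: 622 + 478 = 1100
student 4: 1100 + 478 = 1578
student 5: 1578 + 478 = 2056
student 6: 2056 + 478 = 2534
student 7: 2534 + 478 = 3012
student 8: 3012 + 478 = 3490
student 9: 3490 + 478 = 3968
student 10: 3968 + 478 = 4446
student 11: 4446 + 478 = 4924
student 12: 4924 + 478 = 5402
student 13: 5402 + 478 = 5880
student 14: 5880 + 478 = 6358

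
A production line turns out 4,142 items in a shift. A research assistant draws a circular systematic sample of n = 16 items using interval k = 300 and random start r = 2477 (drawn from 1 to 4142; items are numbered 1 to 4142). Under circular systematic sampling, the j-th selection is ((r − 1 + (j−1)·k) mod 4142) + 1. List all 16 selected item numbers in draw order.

Selection 1: 2477
Selection 2: 2477 + 300 = 2777
Selection 3: 2777 + 300 = 3077
Selection 4: 3077 + 300 = 3377
Selection 5: 3377 + 300 = 3677
Selection 6: 3677 + 300 = 3977
Selection 7: 3977 + 300 = 4277 → 4277 − 4142 = 135
Selection 8: 135 + 300 = 435
Selection 9: 435 + 300 = 735
Selection 10: 735 + 300 = 1035
Selection 11: 1035 + 300 = 1335
Selection 12: 1335 + 300 = 1635
Selection 13: 1635 + 300 = 1935
Selection 14: 1935 + 300 = 2235
Selection 15: 2235 + 300 = 2535
Selection 16: 2535 + 300 = 2835

2477, 2777, 3077, 3377, 3677, 3977, 135, 435, 735, 1035, 1335, 1635, 1935, 2235, 2535, 2835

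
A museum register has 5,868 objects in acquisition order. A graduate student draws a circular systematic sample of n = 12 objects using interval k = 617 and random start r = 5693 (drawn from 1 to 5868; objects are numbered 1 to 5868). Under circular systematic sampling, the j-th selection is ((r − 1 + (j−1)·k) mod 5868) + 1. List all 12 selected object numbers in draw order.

Selection 1: 5693
Selection 2: 5693 + 617 = 6310 → 6310 − 5868 = 442
Selection 3: 442 + 617 = 1059
Selection 4: 1059 + 617 = 1676
Selection 5: 1676 + 617 = 2293
Selection 6: 2293 + 617 = 2910
Selection 7: 2910 + 617 = 3527
Selection 8: 3527 + 617 = 4144
Selection 9: 4144 + 617 = 4761
Selection 10: 4761 + 617 = 5378
Selection 11: 5378 + 617 = 5995 → 5995 − 5868 = 127
Selection 12: 127 + 617 = 744

5693, 442, 1059, 1676, 2293, 2910, 3527, 4144, 4761, 5378, 127, 744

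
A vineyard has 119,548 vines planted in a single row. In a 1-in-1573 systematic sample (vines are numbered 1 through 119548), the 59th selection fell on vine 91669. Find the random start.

435

k = 1573
r = 91669 − (59−1)×1573 = 91669 − 91234 = 435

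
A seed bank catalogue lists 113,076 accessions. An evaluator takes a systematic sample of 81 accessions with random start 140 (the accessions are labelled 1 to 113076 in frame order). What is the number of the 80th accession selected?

110424

k = 113076/81 = 1396
80th selection = r + (80−1)·k = 140 + 79×1396 = 140 + 110284 = 110424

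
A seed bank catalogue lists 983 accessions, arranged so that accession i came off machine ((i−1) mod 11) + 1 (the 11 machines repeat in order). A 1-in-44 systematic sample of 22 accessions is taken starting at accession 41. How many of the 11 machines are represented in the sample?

Consecutive selections differ by k = 44, so their machine numbers differ by 44 mod 11 = 0.
gcd(44, 11) = 11, so the sample visits 11/11 = 1 distinct residues mod 11.
Start 41 is machine 8; the machines hit are 8.

1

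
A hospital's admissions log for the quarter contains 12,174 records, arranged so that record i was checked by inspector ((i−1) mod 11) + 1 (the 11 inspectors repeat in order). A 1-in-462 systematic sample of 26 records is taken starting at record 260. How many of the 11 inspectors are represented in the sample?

Consecutive selections differ by k = 462, so their inspector numbers differ by 462 mod 11 = 0.
gcd(462, 11) = 11, so the sample visits 11/11 = 1 distinct residues mod 11.
Start 260 is inspector 7; the inspectors hit are 7.

1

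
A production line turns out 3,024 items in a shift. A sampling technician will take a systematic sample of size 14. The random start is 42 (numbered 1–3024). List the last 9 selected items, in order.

1122, 1338, 1554, 1770, 1986, 2202, 2418, 2634, 2850

k = N/n = 3024/14 = 216
6th selection = 42 + 5×216 = 1122
7th: 1122 + 216 = 1338
8th: 1338 + 216 = 1554
9th: 1554 + 216 = 1770
10th: 1770 + 216 = 1986
11th: 1986 + 216 = 2202
12th: 2202 + 216 = 2418
13th: 2418 + 216 = 2634
14th: 2634 + 216 = 2850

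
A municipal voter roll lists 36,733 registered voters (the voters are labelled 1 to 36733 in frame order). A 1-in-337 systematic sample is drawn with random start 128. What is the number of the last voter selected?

k = 337
109th selection = r + (109−1)·k = 128 + 108×337 = 128 + 36396 = 36524

36524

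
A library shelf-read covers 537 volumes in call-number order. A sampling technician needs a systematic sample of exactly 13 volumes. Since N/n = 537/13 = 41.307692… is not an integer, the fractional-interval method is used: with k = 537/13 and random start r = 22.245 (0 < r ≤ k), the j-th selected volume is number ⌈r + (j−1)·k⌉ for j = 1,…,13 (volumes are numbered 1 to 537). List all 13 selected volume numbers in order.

23, 64, 105, 147, 188, 229, 271, 312, 353, 395, 436, 477, 518

j=1: r + 0k = 22.245 → ⌈·⌉ = 23
j=2: r + 1k = 63.552692… → ⌈·⌉ = 64
j=3: r + 2k = 104.860384… → ⌈·⌉ = 105
j=4: r + 3k = 146.168076… → ⌈·⌉ = 147
j=5: r + 4k = 187.475769… → ⌈·⌉ = 188
j=6: r + 5k = 228.783461… → ⌈·⌉ = 229
j=7: r + 6k = 270.091153… → ⌈·⌉ = 271
j=8: r + 7k = 311.398846… → ⌈·⌉ = 312
j=9: r + 8k = 352.706538… → ⌈·⌉ = 353
j=10: r + 9k = 394.014230… → ⌈·⌉ = 395
j=11: r + 10k = 435.321923… → ⌈·⌉ = 436
j=12: r + 11k = 476.629615… → ⌈·⌉ = 477
j=13: r + 12k = 517.937307… → ⌈·⌉ = 518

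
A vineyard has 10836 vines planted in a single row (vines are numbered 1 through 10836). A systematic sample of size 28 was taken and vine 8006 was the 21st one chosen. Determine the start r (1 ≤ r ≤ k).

266

k = 10836/28 = 387
r = 8006 − (21−1)×387 = 8006 − 7740 = 266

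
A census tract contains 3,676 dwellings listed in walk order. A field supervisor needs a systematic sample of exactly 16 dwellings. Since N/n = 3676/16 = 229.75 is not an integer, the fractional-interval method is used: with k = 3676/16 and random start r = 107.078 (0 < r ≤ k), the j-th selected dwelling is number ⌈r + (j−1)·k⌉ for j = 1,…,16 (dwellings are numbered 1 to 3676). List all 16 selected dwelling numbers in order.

108, 337, 567, 797, 1027, 1256, 1486, 1716, 1946, 2175, 2405, 2635, 2865, 3094, 3324, 3554

j=1: r + 0k = 107.078 → ⌈·⌉ = 108
j=2: r + 1k = 336.828 → ⌈·⌉ = 337
j=3: r + 2k = 566.578 → ⌈·⌉ = 567
j=4: r + 3k = 796.328 → ⌈·⌉ = 797
j=5: r + 4k = 1026.078 → ⌈·⌉ = 1027
j=6: r + 5k = 1255.828 → ⌈·⌉ = 1256
j=7: r + 6k = 1485.578 → ⌈·⌉ = 1486
j=8: r + 7k = 1715.328 → ⌈·⌉ = 1716
j=9: r + 8k = 1945.078 → ⌈·⌉ = 1946
j=10: r + 9k = 2174.828 → ⌈·⌉ = 2175
j=11: r + 10k = 2404.578 → ⌈·⌉ = 2405
j=12: r + 11k = 2634.328 → ⌈·⌉ = 2635
j=13: r + 12k = 2864.078 → ⌈·⌉ = 2865
j=14: r + 13k = 3093.828 → ⌈·⌉ = 3094
j=15: r + 14k = 3323.578 → ⌈·⌉ = 3324
j=16: r + 15k = 3553.328 → ⌈·⌉ = 3554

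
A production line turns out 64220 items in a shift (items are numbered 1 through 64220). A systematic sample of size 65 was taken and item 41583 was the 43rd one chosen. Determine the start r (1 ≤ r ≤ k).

87

k = 64220/65 = 988
r = 41583 − (43−1)×988 = 41583 − 41496 = 87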